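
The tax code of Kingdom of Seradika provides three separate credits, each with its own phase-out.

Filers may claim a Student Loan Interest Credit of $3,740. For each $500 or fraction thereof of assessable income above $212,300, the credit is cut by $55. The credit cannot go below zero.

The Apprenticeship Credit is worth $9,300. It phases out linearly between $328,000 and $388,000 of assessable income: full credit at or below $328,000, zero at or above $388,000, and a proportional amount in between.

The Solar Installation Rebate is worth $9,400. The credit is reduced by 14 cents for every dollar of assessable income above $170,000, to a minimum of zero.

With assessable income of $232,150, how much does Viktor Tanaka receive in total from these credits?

$11,539

Student Loan Interest Credit: income exceeds $212,300 by $19,850, which is 40 full-or-partial $500 increments; reduction = 40 × $55 = $2,200, leaving $1,540.
Apprenticeship Credit: $232,150 is at or below the $328,000 threshold, so the full $9,300 applies.
Solar Installation Rebate: 14% of the $62,150 excess over $170,000 is $8,701; credit = $9,400 − $8,701 = $699.
Total: $1,540 + $9,300 + $699 = $11,539.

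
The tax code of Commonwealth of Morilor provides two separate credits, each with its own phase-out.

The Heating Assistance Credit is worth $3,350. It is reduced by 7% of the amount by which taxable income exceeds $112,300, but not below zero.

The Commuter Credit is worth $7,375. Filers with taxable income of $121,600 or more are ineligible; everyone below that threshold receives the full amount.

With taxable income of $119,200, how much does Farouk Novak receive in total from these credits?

Heating Assistance Credit: 7% of the $6,900 excess over $112,300 is $483; credit = $3,350 − $483 = $2,867.
Commuter Credit: $119,200 is below the $121,600 cutoff, so the full $7,375 applies.
Total: $2,867 + $7,375 = $10,242.

$10,242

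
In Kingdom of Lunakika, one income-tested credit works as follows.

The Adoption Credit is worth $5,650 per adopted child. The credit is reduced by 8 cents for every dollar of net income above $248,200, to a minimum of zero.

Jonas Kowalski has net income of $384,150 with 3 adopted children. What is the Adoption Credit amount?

Adoption Credit: base = 3 × $5,650 = $16,950. 8% of the $135,950 excess over $248,200 is $10,876; credit = $16,950 − $10,876 = $6,074.

$6,074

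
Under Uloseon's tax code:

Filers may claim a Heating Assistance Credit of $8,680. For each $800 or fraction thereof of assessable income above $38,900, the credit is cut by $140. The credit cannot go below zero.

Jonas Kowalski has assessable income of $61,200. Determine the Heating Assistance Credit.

$4,760

Heating Assistance Credit: income exceeds $38,900 by $22,300, which is 28 full-or-partial $800 increments; reduction = 28 × $140 = $3,920, leaving $4,760.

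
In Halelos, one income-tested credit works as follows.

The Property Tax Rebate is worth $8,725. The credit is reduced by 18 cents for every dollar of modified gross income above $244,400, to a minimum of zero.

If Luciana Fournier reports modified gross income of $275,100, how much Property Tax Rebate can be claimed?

$3,199

Property Tax Rebate: 18% of the $30,700 excess over $244,400 is $5,526; credit = $8,725 − $5,526 = $3,199.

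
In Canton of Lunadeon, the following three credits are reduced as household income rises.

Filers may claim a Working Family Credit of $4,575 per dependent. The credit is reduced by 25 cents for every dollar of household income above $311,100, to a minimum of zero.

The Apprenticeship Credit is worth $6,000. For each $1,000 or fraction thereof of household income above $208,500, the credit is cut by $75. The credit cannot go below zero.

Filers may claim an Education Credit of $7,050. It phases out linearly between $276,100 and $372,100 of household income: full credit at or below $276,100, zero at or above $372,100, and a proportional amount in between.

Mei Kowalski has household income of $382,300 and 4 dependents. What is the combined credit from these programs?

Working Family Credit: base = 4 × $4,575 = $18,300. 25% of the $71,200 excess over $311,100 is $17,800; credit = $18,300 − $17,800 = $500.
Apprenticeship Credit: income exceeds $208,500 by $173,800 → 174 increments × $75 = $13,050 ≥ base, so the credit is $0.
Education Credit: $382,300 is at or above $372,100, so the credit is $0.
Total: $500 + $0 + $0 = $500.

$500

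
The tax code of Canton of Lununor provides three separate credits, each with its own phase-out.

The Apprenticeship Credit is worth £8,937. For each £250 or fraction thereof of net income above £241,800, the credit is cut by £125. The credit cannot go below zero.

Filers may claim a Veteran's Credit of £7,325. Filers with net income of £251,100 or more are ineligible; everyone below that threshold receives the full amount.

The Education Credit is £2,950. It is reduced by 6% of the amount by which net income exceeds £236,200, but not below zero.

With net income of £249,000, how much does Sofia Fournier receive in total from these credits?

Apprenticeship Credit: income exceeds £241,800 by £7,200, which is 29 full-or-partial £250 increments; reduction = 29 × £125 = £3,625, leaving £5,312.
Veteran's Credit: £249,000 is below the £251,100 cutoff, so the full £7,325 applies.
Education Credit: 6% of the £12,800 excess over £236,200 is £768; credit = £2,950 − £768 = £2,182.
Total: £5,312 + £7,325 + £2,182 = £14,819.

£14,819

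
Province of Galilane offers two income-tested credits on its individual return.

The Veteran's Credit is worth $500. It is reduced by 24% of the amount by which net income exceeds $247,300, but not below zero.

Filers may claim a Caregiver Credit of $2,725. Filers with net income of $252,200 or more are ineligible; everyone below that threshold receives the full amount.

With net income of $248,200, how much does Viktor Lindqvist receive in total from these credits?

$3,009

Veteran's Credit: 24% of the $900 excess over $247,300 is $216; credit = $500 − $216 = $284.
Caregiver Credit: $248,200 is below the $252,200 cutoff, so the full $2,725 applies.
Total: $284 + $2,725 = $3,009.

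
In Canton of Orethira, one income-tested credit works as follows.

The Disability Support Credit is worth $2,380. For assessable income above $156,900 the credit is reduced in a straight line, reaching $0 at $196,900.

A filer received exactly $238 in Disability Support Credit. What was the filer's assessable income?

$238 is 238/2,380 of the full $2,380, so 2,142/2,380 of the $40,000 range has been used: income = $156,900 + $40,000 × 2,142/2,380 = $192,900.

$192,900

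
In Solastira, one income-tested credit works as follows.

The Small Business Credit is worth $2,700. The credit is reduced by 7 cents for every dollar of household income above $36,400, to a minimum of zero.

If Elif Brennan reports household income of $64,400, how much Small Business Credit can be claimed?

$740

Small Business Credit: 7% of the $28,000 excess over $36,400 is $1,960; credit = $2,700 − $1,960 = $740.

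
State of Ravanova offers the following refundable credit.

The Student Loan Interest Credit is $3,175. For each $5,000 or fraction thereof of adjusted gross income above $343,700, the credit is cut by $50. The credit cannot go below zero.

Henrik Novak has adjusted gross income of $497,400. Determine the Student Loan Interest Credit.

$1,625

Student Loan Interest Credit: income exceeds $343,700 by $153,700, which is 31 full-or-partial $5,000 increments; reduction = 31 × $50 = $1,550, leaving $1,625.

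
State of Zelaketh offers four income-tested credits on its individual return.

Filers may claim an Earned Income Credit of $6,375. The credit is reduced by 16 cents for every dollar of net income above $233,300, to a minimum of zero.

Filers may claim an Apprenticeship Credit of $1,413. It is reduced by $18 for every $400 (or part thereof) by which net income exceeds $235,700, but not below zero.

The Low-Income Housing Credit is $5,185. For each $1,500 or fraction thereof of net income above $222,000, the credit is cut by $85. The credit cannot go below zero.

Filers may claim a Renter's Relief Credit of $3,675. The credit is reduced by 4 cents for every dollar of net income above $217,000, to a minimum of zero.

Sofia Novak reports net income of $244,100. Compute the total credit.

$12,183

Earned Income Credit: 16% of the $10,800 excess over $233,300 is $1,728; credit = $6,375 − $1,728 = $4,647.
Apprenticeship Credit: income exceeds $235,700 by $8,400, which is 21 full-or-partial $400 increments; reduction = 21 × $18 = $378, leaving $1,035.
Low-Income Housing Credit: income exceeds $222,000 by $22,100, which is 15 full-or-partial $1,500 increments; reduction = 15 × $85 = $1,275, leaving $3,910.
Renter's Relief Credit: 4% of the $27,100 excess over $217,000 is $1,084; credit = $3,675 − $1,084 = $2,591.
Total: $4,647 + $1,035 + $3,910 + $2,591 = $12,183.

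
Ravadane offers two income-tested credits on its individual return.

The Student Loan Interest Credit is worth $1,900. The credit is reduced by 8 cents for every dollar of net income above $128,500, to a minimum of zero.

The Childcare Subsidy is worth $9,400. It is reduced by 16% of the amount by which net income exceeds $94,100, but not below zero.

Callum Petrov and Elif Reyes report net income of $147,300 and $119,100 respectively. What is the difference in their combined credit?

Callum ($147,300): Student Loan Interest Credit: 8% of the $18,800 excess over $128,500 is $1,504; credit = $1,900 − $1,504 = $396. Childcare Subsidy: 16% of the $53,200 excess over $94,100 is $8,512; credit = $9,400 − $8,512 = $888. total $396 + $888 = $1,284
Elif ($119,100): Student Loan Interest Credit: $119,100 is at or below the $128,500 threshold, so the full $1,900 applies. Childcare Subsidy: 16% of the $25,000 excess over $94,100 is $4,000; credit = $9,400 − $4,000 = $5,400. total $1,900 + $5,400 = $7,300
Difference: |$1,284 − $7,300| = $6,016.

$6,016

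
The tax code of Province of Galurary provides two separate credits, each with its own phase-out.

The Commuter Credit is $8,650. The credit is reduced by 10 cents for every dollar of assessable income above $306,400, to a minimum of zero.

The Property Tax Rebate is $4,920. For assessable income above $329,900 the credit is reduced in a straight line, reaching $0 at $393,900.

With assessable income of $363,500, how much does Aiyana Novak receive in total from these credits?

$5,277

Commuter Credit: 10% of the $57,100 excess over $306,400 is $5,710; credit = $8,650 − $5,710 = $2,940.
Property Tax Rebate: $363,500 is $33,600 into a $64,000 phase-out range, leaving 30,400/64,000 of the credit: $4,920 × 30,400/64,000 = $2,337.
Total: $2,940 + $2,337 = $5,277.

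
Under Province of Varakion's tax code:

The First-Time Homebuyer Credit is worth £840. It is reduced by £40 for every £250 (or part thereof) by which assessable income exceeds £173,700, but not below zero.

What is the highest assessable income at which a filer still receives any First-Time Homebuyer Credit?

£178,700

After 20 increments the reduction is 20 × £40 = £800, leaving £40; one more increment wipes it out. Increment 20 ends at excess 20 × £250 = £5,000, so the highest qualifying income is £173,700 + £5,000 = £178,700.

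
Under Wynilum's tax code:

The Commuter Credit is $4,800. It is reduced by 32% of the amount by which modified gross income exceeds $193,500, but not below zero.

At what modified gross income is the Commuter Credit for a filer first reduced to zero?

The credit falls by 32% of each dollar above $193,500, so it reaches zero when the excess is $4,800 / 32% = $15,000: income = $193,500 + $15,000 = $208,500.

$208,500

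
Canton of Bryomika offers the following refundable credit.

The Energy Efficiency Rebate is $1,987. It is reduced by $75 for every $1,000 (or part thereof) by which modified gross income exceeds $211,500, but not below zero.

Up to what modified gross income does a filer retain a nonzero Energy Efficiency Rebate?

$237,500

After 26 increments the reduction is 26 × $75 = $1,950, leaving $37; one more increment wipes it out. Increment 26 ends at excess 26 × $1,000 = $26,000, so the highest qualifying income is $211,500 + $26,000 = $237,500.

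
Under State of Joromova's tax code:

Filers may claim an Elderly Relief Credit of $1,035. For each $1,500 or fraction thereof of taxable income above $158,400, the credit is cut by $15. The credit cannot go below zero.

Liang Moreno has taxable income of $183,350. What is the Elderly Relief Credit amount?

$780

Elderly Relief Credit: income exceeds $158,400 by $24,950, which is 17 full-or-partial $1,500 increments; reduction = 17 × $15 = $255, leaving $780.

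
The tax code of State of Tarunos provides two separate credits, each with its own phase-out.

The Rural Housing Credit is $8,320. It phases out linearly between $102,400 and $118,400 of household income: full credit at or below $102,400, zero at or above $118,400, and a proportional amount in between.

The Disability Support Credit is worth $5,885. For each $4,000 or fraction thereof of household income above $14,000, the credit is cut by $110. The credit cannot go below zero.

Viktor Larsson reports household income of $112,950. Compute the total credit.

Rural Housing Credit: $112,950 is $10,550 into a $16,000 phase-out range, leaving 5,450/16,000 of the credit: $8,320 × 5,450/16,000 = $2,834.
Disability Support Credit: income exceeds $14,000 by $98,950, which is 25 full-or-partial $4,000 increments; reduction = 25 × $110 = $2,750, leaving $3,135.
Total: $2,834 + $3,135 = $5,969.

$5,969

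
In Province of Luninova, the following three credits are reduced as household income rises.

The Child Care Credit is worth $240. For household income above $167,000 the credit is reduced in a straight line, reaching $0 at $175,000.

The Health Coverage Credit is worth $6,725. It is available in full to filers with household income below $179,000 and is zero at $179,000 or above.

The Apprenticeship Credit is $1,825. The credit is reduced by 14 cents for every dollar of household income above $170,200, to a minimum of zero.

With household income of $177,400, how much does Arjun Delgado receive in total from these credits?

Child Care Credit: $177,400 is at or above $175,000, so the credit is $0.
Health Coverage Credit: $177,400 is below the $179,000 cutoff, so the full $6,725 applies.
Apprenticeship Credit: 14% of the $7,200 excess over $170,200 is $1,008; credit = $1,825 − $1,008 = $817.
Total: $0 + $6,725 + $817 = $7,542.

$7,542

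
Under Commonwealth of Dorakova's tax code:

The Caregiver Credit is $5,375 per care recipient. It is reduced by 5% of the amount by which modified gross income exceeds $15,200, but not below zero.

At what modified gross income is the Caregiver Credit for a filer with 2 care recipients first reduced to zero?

Full credit = 2 × $5,375 = $10,750.
The credit falls by 5% of each dollar above $15,200, so it reaches zero when the excess is $10,750 / 5% = $215,000: income = $15,200 + $215,000 = $230,200.

$230,200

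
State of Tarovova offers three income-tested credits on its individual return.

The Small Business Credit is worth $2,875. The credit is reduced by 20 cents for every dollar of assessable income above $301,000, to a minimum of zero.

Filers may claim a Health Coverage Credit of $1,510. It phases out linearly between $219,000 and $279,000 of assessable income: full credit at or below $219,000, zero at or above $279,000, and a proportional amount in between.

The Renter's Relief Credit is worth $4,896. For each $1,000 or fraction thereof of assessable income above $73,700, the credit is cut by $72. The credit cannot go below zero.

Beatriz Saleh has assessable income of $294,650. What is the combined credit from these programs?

Small Business Credit: $294,650 is at or below the $301,000 threshold, so the full $2,875 applies.
Health Coverage Credit: $294,650 is at or above $279,000, so the credit is $0.
Renter's Relief Credit: income exceeds $73,700 by $220,950 → 221 increments × $72 = $15,912 ≥ base, so the credit is $0.
Total: $2,875 + $0 + $0 = $2,875.

$2,875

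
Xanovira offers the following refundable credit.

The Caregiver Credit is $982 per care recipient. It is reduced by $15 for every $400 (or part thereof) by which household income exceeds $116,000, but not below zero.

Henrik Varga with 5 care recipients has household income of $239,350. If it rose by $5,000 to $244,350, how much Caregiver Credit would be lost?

$180

At $239,350 — base = 5 × $982 = $4,910. income exceeds $116,000 by $123,350, which is 309 full-or-partial $400 increments; reduction = 309 × $15 = $4,635, leaving $275.
At $244,350 — base = 5 × $982 = $4,910. income exceeds $116,000 by $128,350, which is 321 full-or-partial $400 increments; reduction = 321 × $15 = $4,815, leaving $95.
Lost: $275 − $95 = $180.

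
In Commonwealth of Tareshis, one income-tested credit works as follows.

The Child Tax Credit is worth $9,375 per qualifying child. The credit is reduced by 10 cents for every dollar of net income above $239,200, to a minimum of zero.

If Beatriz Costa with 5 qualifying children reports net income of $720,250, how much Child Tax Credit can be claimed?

$0

Child Tax Credit: base = 5 × $9,375 = $46,875. 10% of the $481,050 excess over $239,200 is $48,105 ≥ base, so the credit is $0.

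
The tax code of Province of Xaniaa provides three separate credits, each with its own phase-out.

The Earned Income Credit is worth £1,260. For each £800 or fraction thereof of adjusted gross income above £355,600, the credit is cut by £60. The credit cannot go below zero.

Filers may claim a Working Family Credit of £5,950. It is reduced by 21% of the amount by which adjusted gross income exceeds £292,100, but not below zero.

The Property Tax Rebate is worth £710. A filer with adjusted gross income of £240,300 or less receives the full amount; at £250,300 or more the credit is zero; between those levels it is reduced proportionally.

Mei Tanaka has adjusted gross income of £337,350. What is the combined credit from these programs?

Earned Income Credit: £337,350 is at or below the £355,600 threshold, so the full £1,260 applies.
Working Family Credit: 21% of the £45,250 excess over £292,100 is £9,502.50 ≥ base, so the credit is £0.
Property Tax Rebate: £337,350 is at or above £250,300, so the credit is £0.
Total: £1,260 + £0 + £0 = £1,260.

£1,260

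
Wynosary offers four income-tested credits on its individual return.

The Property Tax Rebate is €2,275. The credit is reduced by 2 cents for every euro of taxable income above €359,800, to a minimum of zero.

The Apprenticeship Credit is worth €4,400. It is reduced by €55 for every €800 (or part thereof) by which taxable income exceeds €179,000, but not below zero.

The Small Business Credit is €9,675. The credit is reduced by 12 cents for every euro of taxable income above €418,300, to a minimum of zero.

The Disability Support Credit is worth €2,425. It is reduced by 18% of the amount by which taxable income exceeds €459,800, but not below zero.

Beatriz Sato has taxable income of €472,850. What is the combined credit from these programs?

€3,219

Property Tax Rebate: 2% of the €113,050 excess over €359,800 is €2,261; credit = €2,275 − €2,261 = €14.
Apprenticeship Credit: income exceeds €179,000 by €293,850 → 368 increments × €55 = €20,240 ≥ base, so the credit is €0.
Small Business Credit: 12% of the €54,550 excess over €418,300 is €6,546; credit = €9,675 − €6,546 = €3,129.
Disability Support Credit: 18% of the €13,050 excess over €459,800 is €2,349; credit = €2,425 − €2,349 = €76.
Total: €14 + €0 + €3,129 + €76 = €3,219.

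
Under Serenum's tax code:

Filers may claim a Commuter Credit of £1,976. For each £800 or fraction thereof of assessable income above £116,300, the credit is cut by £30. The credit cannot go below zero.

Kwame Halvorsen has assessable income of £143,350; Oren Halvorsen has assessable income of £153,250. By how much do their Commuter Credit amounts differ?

Kwame (£143,350): Commuter Credit: income exceeds £116,300 by £27,050, which is 34 full-or-partial £800 increments; reduction = 34 × £30 = £1,020, leaving £956.
Oren (£153,250): Commuter Credit: income exceeds £116,300 by £36,950, which is 47 full-or-partial £800 increments; reduction = 47 × £30 = £1,410, leaving £566.
Difference: |£956 − £566| = £390.

£390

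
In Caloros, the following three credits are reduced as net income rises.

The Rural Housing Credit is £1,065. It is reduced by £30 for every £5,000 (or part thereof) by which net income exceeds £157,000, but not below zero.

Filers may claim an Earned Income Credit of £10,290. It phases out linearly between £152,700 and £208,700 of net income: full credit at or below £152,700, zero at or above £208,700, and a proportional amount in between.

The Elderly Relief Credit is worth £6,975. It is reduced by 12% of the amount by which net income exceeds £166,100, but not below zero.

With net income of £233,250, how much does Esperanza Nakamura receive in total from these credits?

£585

Rural Housing Credit: income exceeds £157,000 by £76,250, which is 16 full-or-partial £5,000 increments; reduction = 16 × £30 = £480, leaving £585.
Earned Income Credit: £233,250 is at or above £208,700, so the credit is £0.
Elderly Relief Credit: 12% of the £67,150 excess over £166,100 is £8,058 ≥ base, so the credit is £0.
Total: £585 + £0 + £0 = £585.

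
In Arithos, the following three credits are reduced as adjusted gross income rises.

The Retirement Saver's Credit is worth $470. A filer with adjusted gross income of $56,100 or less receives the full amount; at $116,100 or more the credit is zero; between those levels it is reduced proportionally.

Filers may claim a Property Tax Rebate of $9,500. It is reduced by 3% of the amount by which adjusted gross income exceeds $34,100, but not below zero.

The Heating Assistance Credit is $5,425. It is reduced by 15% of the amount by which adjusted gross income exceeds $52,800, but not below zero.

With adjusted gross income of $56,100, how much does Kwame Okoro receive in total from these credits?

$14,240

Retirement Saver's Credit: $56,100 is at or below the $56,100 threshold, so the full $470 applies.
Property Tax Rebate: 3% of the $22,000 excess over $34,100 is $660; credit = $9,500 − $660 = $8,840.
Heating Assistance Credit: 15% of the $3,300 excess over $52,800 is $495; credit = $5,425 − $495 = $4,930.
Total: $470 + $8,840 + $4,930 = $14,240.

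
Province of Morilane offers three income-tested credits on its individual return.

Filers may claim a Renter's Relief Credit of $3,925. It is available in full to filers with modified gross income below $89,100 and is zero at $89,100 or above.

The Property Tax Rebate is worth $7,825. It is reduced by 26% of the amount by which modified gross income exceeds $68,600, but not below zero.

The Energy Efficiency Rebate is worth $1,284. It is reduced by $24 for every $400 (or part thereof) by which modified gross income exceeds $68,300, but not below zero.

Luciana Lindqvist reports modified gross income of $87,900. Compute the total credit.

Renter's Relief Credit: $87,900 is below the $89,100 cutoff, so the full $3,925 applies.
Property Tax Rebate: 26% of the $19,300 excess over $68,600 is $5,018; credit = $7,825 − $5,018 = $2,807.
Energy Efficiency Rebate: income exceeds $68,300 by $19,600, which is 49 full-or-partial $400 increments; reduction = 49 × $24 = $1,176, leaving $108.
Total: $3,925 + $2,807 + $108 = $6,840.

$6,840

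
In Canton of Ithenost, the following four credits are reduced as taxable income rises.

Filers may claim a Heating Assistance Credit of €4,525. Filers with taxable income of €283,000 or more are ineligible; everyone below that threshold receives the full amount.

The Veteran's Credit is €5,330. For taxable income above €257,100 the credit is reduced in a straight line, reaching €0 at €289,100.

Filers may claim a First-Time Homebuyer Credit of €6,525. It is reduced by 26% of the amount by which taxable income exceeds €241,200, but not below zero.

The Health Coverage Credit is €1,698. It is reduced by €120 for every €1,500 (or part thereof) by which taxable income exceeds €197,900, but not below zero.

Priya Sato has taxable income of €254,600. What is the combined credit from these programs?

€12,896

Heating Assistance Credit: €254,600 is below the €283,000 cutoff, so the full €4,525 applies.
Veteran's Credit: €254,600 is at or below the €257,100 threshold, so the full €5,330 applies.
First-Time Homebuyer Credit: 26% of the €13,400 excess over €241,200 is €3,484; credit = €6,525 − €3,484 = €3,041.
Health Coverage Credit: income exceeds €197,900 by €56,700 → 38 increments × €120 = €4,560 ≥ base, so the credit is €0.
Total: €4,525 + €5,330 + €3,041 + €0 = €12,896.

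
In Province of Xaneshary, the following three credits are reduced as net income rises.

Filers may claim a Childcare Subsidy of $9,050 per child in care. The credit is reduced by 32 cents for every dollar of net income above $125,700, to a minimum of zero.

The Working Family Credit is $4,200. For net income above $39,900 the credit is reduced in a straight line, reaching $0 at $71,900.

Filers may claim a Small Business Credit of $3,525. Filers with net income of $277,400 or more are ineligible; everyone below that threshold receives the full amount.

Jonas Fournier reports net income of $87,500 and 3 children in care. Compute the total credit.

$30,675

Childcare Subsidy: base = 3 × $9,050 = $27,150. $87,500 is at or below the $125,700 threshold, so the full $27,150 applies.
Working Family Credit: $87,500 is at or above $71,900, so the credit is $0.
Small Business Credit: $87,500 is below the $277,400 cutoff, so the full $3,525 applies.
Total: $27,150 + $0 + $3,525 = $30,675.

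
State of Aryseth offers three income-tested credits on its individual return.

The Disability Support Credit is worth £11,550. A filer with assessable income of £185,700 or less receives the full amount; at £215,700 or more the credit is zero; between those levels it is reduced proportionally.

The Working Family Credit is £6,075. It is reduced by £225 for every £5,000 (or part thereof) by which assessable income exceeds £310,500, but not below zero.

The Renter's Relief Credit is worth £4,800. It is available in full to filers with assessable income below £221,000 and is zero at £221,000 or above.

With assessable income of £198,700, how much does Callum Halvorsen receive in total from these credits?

£17,420

Disability Support Credit: £198,700 is £13,000 into a £30,000 phase-out range, leaving 17,000/30,000 of the credit: £11,550 × 17,000/30,000 = £6,545.
Working Family Credit: £198,700 is at or below the £310,500 threshold, so the full £6,075 applies.
Renter's Relief Credit: £198,700 is below the £221,000 cutoff, so the full £4,800 applies.
Total: £6,545 + £6,075 + £4,800 = £17,420.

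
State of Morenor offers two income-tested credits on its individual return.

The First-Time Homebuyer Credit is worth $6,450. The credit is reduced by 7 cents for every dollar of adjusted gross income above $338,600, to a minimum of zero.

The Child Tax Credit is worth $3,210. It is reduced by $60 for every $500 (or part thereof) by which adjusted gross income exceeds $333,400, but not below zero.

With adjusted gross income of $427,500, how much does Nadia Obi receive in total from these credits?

First-Time Homebuyer Credit: 7% of the $88,900 excess over $338,600 is $6,223; credit = $6,450 − $6,223 = $227.
Child Tax Credit: income exceeds $333,400 by $94,100 → 189 increments × $60 = $11,340 ≥ base, so the credit is $0.
Total: $227 + $0 = $227.

$227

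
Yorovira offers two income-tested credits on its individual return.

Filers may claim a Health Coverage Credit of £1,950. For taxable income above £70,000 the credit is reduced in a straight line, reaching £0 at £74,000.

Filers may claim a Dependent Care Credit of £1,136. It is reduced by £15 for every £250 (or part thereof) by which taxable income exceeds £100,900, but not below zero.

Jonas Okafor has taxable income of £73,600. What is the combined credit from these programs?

Health Coverage Credit: £73,600 is £3,600 into a £4,000 phase-out range, leaving 400/4,000 of the credit: £1,950 × 400/4,000 = £195.
Dependent Care Credit: £73,600 is at or below the £100,900 threshold, so the full £1,136 applies.
Total: £195 + £1,136 = £1,331.

£1,331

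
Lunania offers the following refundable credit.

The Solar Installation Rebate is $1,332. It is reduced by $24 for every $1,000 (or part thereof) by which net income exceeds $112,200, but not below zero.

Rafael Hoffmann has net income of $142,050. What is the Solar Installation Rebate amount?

Solar Installation Rebate: income exceeds $112,200 by $29,850, which is 30 full-or-partial $1,000 increments; reduction = 30 × $24 = $720, leaving $612.

$612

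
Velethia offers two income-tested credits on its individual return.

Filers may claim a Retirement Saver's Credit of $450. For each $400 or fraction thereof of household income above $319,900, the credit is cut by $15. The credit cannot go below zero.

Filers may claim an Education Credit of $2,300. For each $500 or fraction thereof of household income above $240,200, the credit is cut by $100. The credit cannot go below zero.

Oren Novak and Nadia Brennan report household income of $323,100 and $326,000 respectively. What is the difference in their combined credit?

$120

Oren ($323,100): Retirement Saver's Credit: income exceeds $319,900 by $3,200, which is 8 full-or-partial $400 increments; reduction = 8 × $15 = $120, leaving $330. Education Credit: income exceeds $240,200 by $82,900 → 166 increments × $100 = $16,600 ≥ base, so the credit is $0. total $330 + $0 = $330
Nadia ($326,000): Retirement Saver's Credit: income exceeds $319,900 by $6,100, which is 16 full-or-partial $400 increments; reduction = 16 × $15 = $240, leaving $210. Education Credit: income exceeds $240,200 by $85,800 → 172 increments × $100 = $17,200 ≥ base, so the credit is $0. total $210 + $0 = $210
Difference: |$330 − $210| = $120.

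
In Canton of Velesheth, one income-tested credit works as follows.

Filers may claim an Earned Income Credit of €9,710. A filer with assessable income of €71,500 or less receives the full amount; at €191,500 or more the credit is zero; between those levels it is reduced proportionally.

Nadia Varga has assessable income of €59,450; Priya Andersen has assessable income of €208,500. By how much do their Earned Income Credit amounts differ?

€9,710

Nadia (€59,450): Earned Income Credit: €59,450 is at or below the €71,500 threshold, so the full €9,710 applies.
Priya (€208,500): Earned Income Credit: €208,500 is at or above €191,500, so the credit is €0.
Difference: |€9,710 − €0| = €9,710.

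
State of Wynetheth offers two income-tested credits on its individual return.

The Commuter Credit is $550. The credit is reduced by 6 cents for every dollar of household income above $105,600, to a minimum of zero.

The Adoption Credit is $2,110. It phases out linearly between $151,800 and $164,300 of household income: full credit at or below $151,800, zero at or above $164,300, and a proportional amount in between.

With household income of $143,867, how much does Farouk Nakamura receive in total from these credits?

$2,110

Commuter Credit: 6% of the $38,267 excess over $105,600 is $2,296.02 ≥ base, so the credit is $0.
Adoption Credit: $143,867 is at or below the $151,800 threshold, so the full $2,110 applies.
Total: $0 + $2,110 = $2,110.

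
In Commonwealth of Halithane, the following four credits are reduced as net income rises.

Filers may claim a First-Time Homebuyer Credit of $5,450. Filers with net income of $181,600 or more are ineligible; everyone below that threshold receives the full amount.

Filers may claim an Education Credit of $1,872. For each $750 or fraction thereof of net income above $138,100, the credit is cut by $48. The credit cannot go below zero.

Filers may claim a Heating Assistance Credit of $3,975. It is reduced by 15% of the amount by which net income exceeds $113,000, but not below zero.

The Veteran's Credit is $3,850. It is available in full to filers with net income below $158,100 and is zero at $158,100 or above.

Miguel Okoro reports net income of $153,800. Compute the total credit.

First-Time Homebuyer Credit: $153,800 is below the $181,600 cutoff, so the full $5,450 applies.
Education Credit: income exceeds $138,100 by $15,700, which is 21 full-or-partial $750 increments; reduction = 21 × $48 = $1,008, leaving $864.
Heating Assistance Credit: 15% of the $40,800 excess over $113,000 is $6,120 ≥ base, so the credit is $0.
Veteran's Credit: $153,800 is below the $158,100 cutoff, so the full $3,850 applies.
Total: $5,450 + $864 + $0 + $3,850 = $10,164.

$10,164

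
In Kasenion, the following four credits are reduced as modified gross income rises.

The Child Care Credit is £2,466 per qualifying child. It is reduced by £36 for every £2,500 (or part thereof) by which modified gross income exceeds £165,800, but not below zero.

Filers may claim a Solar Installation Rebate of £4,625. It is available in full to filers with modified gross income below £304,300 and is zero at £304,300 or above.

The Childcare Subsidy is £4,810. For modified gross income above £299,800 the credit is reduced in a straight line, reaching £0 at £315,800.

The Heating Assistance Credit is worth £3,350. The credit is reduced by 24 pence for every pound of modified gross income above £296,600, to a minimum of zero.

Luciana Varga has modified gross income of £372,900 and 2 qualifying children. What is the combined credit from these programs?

£1,944

Child Care Credit: base = 2 × £2,466 = £4,932. income exceeds £165,800 by £207,100, which is 83 full-or-partial £2,500 increments; reduction = 83 × £36 = £2,988, leaving £1,944.
Solar Installation Rebate: £372,900 meets or exceeds the £304,300 cutoff, so the credit is £0.
Childcare Subsidy: £372,900 is at or above £315,800, so the credit is £0.
Heating Assistance Credit: 24% of the £76,300 excess over £296,600 is £18,312 ≥ base, so the credit is £0.
Total: £1,944 + £0 + £0 + £0 = £1,944.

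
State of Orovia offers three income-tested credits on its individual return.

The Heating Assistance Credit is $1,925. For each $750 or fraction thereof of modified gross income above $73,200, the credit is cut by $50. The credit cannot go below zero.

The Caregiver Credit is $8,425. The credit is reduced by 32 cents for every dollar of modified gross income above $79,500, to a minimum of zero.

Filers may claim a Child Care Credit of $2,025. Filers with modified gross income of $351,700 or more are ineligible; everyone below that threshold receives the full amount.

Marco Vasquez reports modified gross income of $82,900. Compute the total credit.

Heating Assistance Credit: income exceeds $73,200 by $9,700, which is 13 full-or-partial $750 increments; reduction = 13 × $50 = $650, leaving $1,275.
Caregiver Credit: 32% of the $3,400 excess over $79,500 is $1,088; credit = $8,425 − $1,088 = $7,337.
Child Care Credit: $82,900 is below the $351,700 cutoff, so the full $2,025 applies.
Total: $1,275 + $7,337 + $2,025 = $10,637.

$10,637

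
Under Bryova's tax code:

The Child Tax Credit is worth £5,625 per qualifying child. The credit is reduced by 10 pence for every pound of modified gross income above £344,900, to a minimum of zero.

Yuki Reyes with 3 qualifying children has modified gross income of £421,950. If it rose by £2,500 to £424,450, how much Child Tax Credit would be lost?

At £421,950 — base = 3 × £5,625 = £16,875. 10% of the £77,050 excess over £344,900 is £7,705; credit = £16,875 − £7,705 = £9,170.
At £424,450 — base = 3 × £5,625 = £16,875. 10% of the £79,550 excess over £344,900 is £7,955; credit = £16,875 − £7,955 = £8,920.
Lost: £9,170 − £8,920 = £250.

£250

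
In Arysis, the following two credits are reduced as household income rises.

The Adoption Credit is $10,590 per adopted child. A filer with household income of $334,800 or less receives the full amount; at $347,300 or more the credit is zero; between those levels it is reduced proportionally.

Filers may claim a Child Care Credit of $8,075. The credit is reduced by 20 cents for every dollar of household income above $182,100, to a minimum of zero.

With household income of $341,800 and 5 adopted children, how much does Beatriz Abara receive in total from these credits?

$23,298

Adoption Credit: base = 5 × $10,590 = $52,950. $341,800 is $7,000 into a $12,500 phase-out range, leaving 5,500/12,500 of the credit: $52,950 × 5,500/12,500 = $23,298.
Child Care Credit: 20% of the $159,700 excess over $182,100 is $31,940 ≥ base, so the credit is $0.
Total: $23,298 + $0 = $23,298.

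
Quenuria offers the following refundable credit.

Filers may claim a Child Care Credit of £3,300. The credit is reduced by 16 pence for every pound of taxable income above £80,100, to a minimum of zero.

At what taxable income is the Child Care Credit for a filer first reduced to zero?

The credit falls by 16% of each pound above £80,100, so it reaches zero when the excess is £3,300 / 16% = £20,625: income = £80,100 + £20,625 = £100,725.

£100,725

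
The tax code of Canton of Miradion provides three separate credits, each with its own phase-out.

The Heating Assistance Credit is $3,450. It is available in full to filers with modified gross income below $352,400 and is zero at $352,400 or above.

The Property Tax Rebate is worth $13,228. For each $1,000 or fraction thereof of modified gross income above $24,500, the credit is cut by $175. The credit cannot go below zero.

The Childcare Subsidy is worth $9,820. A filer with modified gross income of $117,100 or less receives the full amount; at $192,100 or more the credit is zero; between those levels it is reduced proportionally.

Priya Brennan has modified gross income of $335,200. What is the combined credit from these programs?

$3,450

Heating Assistance Credit: $335,200 is below the $352,400 cutoff, so the full $3,450 applies.
Property Tax Rebate: income exceeds $24,500 by $310,700 → 311 increments × $175 = $54,425 ≥ base, so the credit is $0.
Childcare Subsidy: $335,200 is at or above $192,100, so the credit is $0.
Total: $3,450 + $0 + $0 = $3,450.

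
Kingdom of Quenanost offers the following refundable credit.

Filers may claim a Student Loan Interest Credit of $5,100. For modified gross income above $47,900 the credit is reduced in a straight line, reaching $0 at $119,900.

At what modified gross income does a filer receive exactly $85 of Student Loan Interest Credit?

$85 is 85/5,100 of the full $5,100, so 5,015/5,100 of the $72,000 range has been used: income = $47,900 + $72,000 × 5,015/5,100 = $118,700.

$118,700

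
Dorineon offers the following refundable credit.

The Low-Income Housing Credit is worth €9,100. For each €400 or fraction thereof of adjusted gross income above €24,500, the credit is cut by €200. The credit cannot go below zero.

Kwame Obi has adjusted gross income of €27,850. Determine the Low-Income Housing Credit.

€7,300

Low-Income Housing Credit: income exceeds €24,500 by €3,350, which is 9 full-or-partial €400 increments; reduction = 9 × €200 = €1,800, leaving €7,300.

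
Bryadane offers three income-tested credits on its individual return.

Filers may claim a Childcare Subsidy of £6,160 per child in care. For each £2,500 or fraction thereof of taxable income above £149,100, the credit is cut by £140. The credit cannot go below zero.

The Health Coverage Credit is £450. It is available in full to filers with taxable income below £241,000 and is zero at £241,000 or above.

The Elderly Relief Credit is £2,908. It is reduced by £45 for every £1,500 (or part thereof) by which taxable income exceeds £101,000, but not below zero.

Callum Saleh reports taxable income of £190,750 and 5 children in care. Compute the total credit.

£29,078

Childcare Subsidy: base = 5 × £6,160 = £30,800. income exceeds £149,100 by £41,650, which is 17 full-or-partial £2,500 increments; reduction = 17 × £140 = £2,380, leaving £28,420.
Health Coverage Credit: £190,750 is below the £241,000 cutoff, so the full £450 applies.
Elderly Relief Credit: income exceeds £101,000 by £89,750, which is 60 full-or-partial £1,500 increments; reduction = 60 × £45 = £2,700, leaving £208.
Total: £28,420 + £450 + £208 = £29,078.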